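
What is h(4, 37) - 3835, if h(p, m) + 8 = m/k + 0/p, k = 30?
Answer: -115253/30 ≈ -3841.8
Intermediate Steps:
h(p, m) = -8 + m/30 (h(p, m) = -8 + (m/30 + 0/p) = -8 + (m*(1/30) + 0) = -8 + (m/30 + 0) = -8 + m/30)
h(4, 37) - 3835 = (-8 + (1/30)*37) - 3835 = (-8 + 37/30) - 3835 = -203/30 - 3835 = -115253/30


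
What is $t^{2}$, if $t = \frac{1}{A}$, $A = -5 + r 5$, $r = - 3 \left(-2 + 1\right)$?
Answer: $\frac{1}{100} \approx 0.01$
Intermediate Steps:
$r = 3$ ($r = \left(-3\right) \left(-1\right) = 3$)
$A = 10$ ($A = -5 + 3 \cdot 5 = -5 + 15 = 10$)
$t = \frac{1}{10} \approx 0.1$
$t^{2} = \left(\frac{1}{10}\right)^{2} = \frac{1}{100}$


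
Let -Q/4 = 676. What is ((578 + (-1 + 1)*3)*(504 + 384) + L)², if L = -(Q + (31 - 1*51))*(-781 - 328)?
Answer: 6288318553104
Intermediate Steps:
Q = -2704 (Q = -4*676 = -2704)
L = -3020916 (L = -(-2704 + (31 - 1*51))*(-781 - 328) = -(-2704 + (31 - 51))*(-1109) = -(-2704 - 20)*(-1109) = -(-2724)*(-1109) = -1*3020916 = -3020916)
((578 + (-1 + 1)*3)*(504 + 384) + L)² = ((578 + (-1 + 1)*3)*(504 + 384) - 3020916)² = ((578 + 0*3)*888 - 3020916)² = ((578 + 0)*888 - 3020916)² = (578*888 - 3020916)² = (513264 - 3020916)² = (-2507652)² = 6288318553104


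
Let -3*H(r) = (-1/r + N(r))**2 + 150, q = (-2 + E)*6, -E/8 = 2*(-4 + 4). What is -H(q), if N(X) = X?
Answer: 42049/432 ≈ 97.336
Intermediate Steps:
E = 0 (E = -16*(-4 + 4) = -16*0 = -8*0 = 0)
q = -12 (q = (-2 + 0)*6 = -2*6 = -12)
H(r) = -50 - (r - 1/r)**2/3 (H(r) = -((-1/r + r)**2 + 150)/3 = -((r - 1/r)**2 + 150)/3 = -(150 + (r - 1/r)**2)/3 = -50 - (r - 1/r)**2/3)
-H(q) = -(-1 - 1*(-12)**4 - 148*(-12)**2)/(3*(-12)**2) = -(-1 - 1*20736 - 148*144)/(3*144) = -(-1 - 20736 - 21312)/(3*144) = -(-42049)/(3*144) = -1*(-42049/432) = 42049/432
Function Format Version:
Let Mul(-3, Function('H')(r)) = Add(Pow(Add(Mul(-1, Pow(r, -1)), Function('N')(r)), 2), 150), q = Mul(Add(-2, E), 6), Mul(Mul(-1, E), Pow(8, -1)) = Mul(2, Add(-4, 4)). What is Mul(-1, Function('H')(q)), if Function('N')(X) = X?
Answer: Rational(42049, 432) ≈ 97.336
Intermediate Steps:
E = 0 (E = Mul(-8, Mul(2, Add(-4, 4))) = Mul(-8, Mul(2, 0)) = Mul(-8, 0) = 0)
q = -12 (q = Mul(Add(-2, 0), 6) = Mul(-2, 6) = -12)
Function('H')(r) = Add(-50, Mul(Rational(-1, 3), Pow(Add(r, Mul(-1, Pow(r, -1))), 2))) (Function('H')(r) = Mul(Rational(-1, 3), Add(Pow(Add(Mul(-1, Pow(r, -1)), r), 2), 150)) = Mul(Rational(-1, 3), Add(Pow(Add(r, Mul(-1, Pow(r, -1))), 2), 150)) = Mul(Rational(-1, 3), Add(150, Pow(Add(r, Mul(-1, Pow(r, -1))), 2))) = Add(-50, Mul(Rational(-1, 3), Pow(Add(r, Mul(-1, Pow(r, -1))), 2))))
Mul(-1, Function('H')(q)) = Mul(-1, Mul(Rational(1, 3), Pow(-12, -2), Add(-1, Mul(-1, Pow(-12, 4)), Mul(-148, Pow(-12, 2))))) = Mul(-1, Mul(Rational(1, 3), Rational(1, 144), Add(-1, Mul(-1, 20736), Mul(-148, 144)))) = Mul(-1, Mul(Rational(1, 3), Rational(1, 144), Add(-1, -20736, -21312))) = Mul(-1, Mul(Rational(1, 3), Rational(1, 144), -42049)) = Mul(-1, Rational(-42049, 432)) = Rational(42049, 432)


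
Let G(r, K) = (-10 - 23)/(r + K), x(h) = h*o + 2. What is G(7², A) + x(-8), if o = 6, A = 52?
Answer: -4679/101 ≈ -46.327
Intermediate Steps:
x(h) = 2 + 6*h (x(h) = h*6 + 2 = 6*h + 2 = 2 + 6*h)
G(r, K) = -33/(K + r)
G(7², A) + x(-8) = -33/(52 + 7²) + (2 + 6*(-8)) = -33/(52 + 49) + (2 - 48) = -33/101 - 46 = -4679/101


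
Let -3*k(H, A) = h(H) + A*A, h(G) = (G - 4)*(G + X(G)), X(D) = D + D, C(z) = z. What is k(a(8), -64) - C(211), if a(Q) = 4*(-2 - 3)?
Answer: -6169/3 ≈ -2056.3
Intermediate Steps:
X(D) = 2*D
h(G) = 3*G*(-4 + G) (h(G) = (G - 4)*(G + 2*G) = (-4 + G)*(3*G) = 3*G*(-4 + G))
a(Q) = -20 (a(Q) = 4*(-5) = -20)
k(H, A) = -A²/3 - H*(-4 + H) (k(H, A) = -(3*H*(-4 + H) + A*A)/3 = -(3*H*(-4 + H) + A²)/3 = -(A² + 3*H*(-4 + H))/3 = -A²/3 - H*(-4 + H))
k(a(8), -64) - C(211) = (-1*(-20)² + 4*(-20) - ⅓*(-64)²) - 1*211 = (-1*400 - 80 - ⅓*4096) - 211 = (-400 - 80 - 4096/3) - 211 = -5536/3 - 211 = -6169/3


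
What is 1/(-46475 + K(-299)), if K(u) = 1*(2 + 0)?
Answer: -1/46473 ≈ -2.1518e-5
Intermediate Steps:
K(u) = 2 (K(u) = 1*2 = 2)
1/(-46475 + K(-299)) = 1/(-46475 + 2) = 1/(-46473) = -1/46473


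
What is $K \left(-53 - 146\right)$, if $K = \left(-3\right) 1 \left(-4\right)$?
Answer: $-2388$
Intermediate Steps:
$K = 12$ ($K = \left(-3\right) \left(-4\right) = 12$)
$K \left(-53 - 146\right) = 12 \left(-53 - 146\right) = 12 \left(-199\right) = -2388$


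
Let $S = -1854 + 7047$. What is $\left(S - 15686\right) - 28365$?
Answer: $-38858$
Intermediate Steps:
$S = 5193$
$\left(S - 15686\right) - 28365 = \left(5193 - 15686\right) - 28365 = -10493 - 28365 = -38858$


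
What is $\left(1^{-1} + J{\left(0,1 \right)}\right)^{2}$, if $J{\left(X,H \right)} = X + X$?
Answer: $1$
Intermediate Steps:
$J{\left(X,H \right)} = 2 X$
$\left(1^{-1} + J{\left(0,1 \right)}\right)^{2} = \left(1^{-1} + 2 \cdot 0\right)^{2} = \left(1 + 0\right)^{2} = 1^{2} = 1$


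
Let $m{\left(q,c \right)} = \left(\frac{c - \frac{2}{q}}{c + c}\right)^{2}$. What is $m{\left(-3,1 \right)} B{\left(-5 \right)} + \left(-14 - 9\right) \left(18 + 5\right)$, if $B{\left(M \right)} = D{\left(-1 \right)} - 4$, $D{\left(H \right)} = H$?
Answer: $- \frac{19169}{36} \approx -532.47$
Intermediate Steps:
$B{\left(M \right)} = -5$ ($B{\left(M \right)} = -1 - 4 = -5$)
$m{\left(q,c \right)} = \frac{\left(c - \frac{2}{q}\right)^{2}}{4 c^{2}}$ ($m{\left(q,c \right)} = \left(\frac{c - \frac{2}{q}}{2 c}\right)^{2} = \frac{\left(c - \frac{2}{q}\right)^{2}}{4 c^{2}}$)
$m{\left(-3,1 \right)} B{\left(-5 \right)} + \left(-14 - 9\right) \left(18 + 5\right) = \frac{\left(-2 + 1 \left(-3\right)\right)^{2}}{4 \cdot 1 \cdot 9} \left(-5\right) + \left(-14 - 9\right) \left(18 + 5\right) = \frac{1}{4} \cdot 1 \cdot \frac{1}{9} \left(-2 - 3\right)^{2} \left(-5\right) - 529 = \frac{1}{4} \cdot 1 \cdot \frac{1}{9} \left(-5\right)^{2} \left(-5\right) - 529 = \frac{1}{4} \cdot 1 \cdot \frac{1}{9} \cdot 25 \left(-5\right) - 529 = \frac{25}{36} \left(-5\right) - 529 = - \frac{125}{36} - 529 = - \frac{19169}{36}$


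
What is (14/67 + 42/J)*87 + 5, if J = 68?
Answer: 175211/2278 ≈ 76.914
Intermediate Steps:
(14/67 + 42/J)*87 + 5 = (14/67 + 42/68)*87 + 5 = (14*(1/67) + 42*(1/68))*87 + 5 = (14/67 + 21/34)*87 + 5 = (1883/2278)*87 + 5 = 163821/2278 + 5 = 175211/2278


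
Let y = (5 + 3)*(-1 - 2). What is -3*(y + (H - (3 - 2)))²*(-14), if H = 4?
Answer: 18522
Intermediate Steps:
y = -24 (y = 8*(-3) = -24)
-3*(y + (H - (3 - 2)))²*(-14) = -3*(-24 + (4 - (3 - 2)))²*(-14) = -3*(-24 + (4 - 1*1))²*(-14) = -3*(-24 + (4 - 1))²*(-14) = -3*(-24 + 3)²*(-14) = -3*(-21)²*(-14) = -3*441*(-14) = -1323*(-14) = 18522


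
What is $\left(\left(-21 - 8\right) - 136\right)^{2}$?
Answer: $27225$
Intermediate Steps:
$\left(\left(-21 - 8\right) - 136\right)^{2} = \left(-29 - 136\right)^{2} = \left(-165\right)^{2} = 27225$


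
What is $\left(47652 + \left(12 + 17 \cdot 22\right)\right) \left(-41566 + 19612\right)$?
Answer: $-1054626252$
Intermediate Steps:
$\left(47652 + \left(12 + 17 \cdot 22\right)\right) \left(-41566 + 19612\right) = \left(47652 + \left(12 + 374\right)\right) \left(-21954\right) = \left(47652 + 386\right) \left(-21954\right) = 48038 \left(-21954\right) = -1054626252$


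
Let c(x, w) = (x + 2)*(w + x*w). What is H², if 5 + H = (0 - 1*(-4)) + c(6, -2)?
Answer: 12769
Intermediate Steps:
c(x, w) = (2 + x)*(w + w*x)
H = -113 (H = -5 + ((0 - 1*(-4)) - 2*(2 + 6² + 3*6)) = -5 + ((0 + 4) - 2*(2 + 36 + 18)) = -5 + (4 - 2*56) = -5 + (4 - 112) = -5 - 108 = -113)
H² = (-113)² = 12769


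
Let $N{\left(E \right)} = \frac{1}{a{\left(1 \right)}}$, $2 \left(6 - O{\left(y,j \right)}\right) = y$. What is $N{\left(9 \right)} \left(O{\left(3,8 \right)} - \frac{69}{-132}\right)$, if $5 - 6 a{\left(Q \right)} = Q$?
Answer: $\frac{663}{88} \approx 7.5341$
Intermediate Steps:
$a{\left(Q \right)} = \frac{5}{6} - \frac{Q}{6}$
$O{\left(y,j \right)} = 6 - \frac{y}{2}$
$N{\left(E \right)} = \frac{3}{2}$ ($N{\left(E \right)} = \frac{1}{\frac{5}{6} - \frac{1}{6}} = \frac{1}{\frac{2}{3}} = \frac{3}{2}$)
$N{\left(9 \right)} \left(O{\left(3,8 \right)} - \frac{69}{-132}\right) = \frac{3 \left(\left(6 - \frac{3}{2}\right) - \frac{69}{-132}\right)}{2} = \frac{3 \left(\left(6 - \frac{3}{2}\right) - - \frac{23}{44}\right)}{2} = \frac{3 \left(\frac{9}{2} + \frac{23}{44}\right)}{2} = \frac{3}{2} \cdot \frac{221}{44} = \frac{663}{88}$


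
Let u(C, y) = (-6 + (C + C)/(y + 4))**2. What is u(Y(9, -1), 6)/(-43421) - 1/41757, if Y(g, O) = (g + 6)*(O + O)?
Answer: -6056429/1813130697 ≈ -0.0033403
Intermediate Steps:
Y(g, O) = 2*O*(6 + g) (Y(g, O) = (6 + g)*(2*O) = 2*O*(6 + g))
u(C, y) = (-6 + 2*C/(4 + y))**2 (u(C, y) = (-6 + (2*C)/(4 + y))**2 = (-6 + 2*C/(4 + y))**2)
u(Y(9, -1), 6)/(-43421) - 1/41757 = (4*(12 - 2*(-1)*(6 + 9) + 3*6)**2/(4 + 6)**2)/(-43421) - 1/41757 = (4*(12 - 2*(-1)*15 + 18)**2/10**2)*(-1/43421) - 1*1/41757 = (4*(1/100)*(12 - 1*(-30) + 18)**2)*(-1/43421) - 1/41757 = (4*(1/100)*(12 + 30 + 18)**2)*(-1/43421) - 1/41757 = (4*(1/100)*60**2)*(-1/43421) - 1/41757 = (4*(1/100)*3600)*(-1/43421) - 1/41757 = 144*(-1/43421) - 1/41757 = -144/43421 - 1/41757 = -6056429/1813130697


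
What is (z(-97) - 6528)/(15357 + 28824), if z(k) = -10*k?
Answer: -5558/44181 ≈ -0.12580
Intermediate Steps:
(z(-97) - 6528)/(15357 + 28824) = (-10*(-97) - 6528)/(15357 + 28824) = (970 - 6528)/44181 = -5558*1/44181 = -5558/44181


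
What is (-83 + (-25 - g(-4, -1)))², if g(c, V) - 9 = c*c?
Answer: 17689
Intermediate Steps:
g(c, V) = 9 + c² (g(c, V) = 9 + c*c = 9 + c²)
(-83 + (-25 - g(-4, -1)))² = (-83 + (-25 - (9 + (-4)²)))² = (-83 + (-25 - (9 + 16)))² = (-83 + (-25 - 1*25))² = (-83 + (-25 - 25))² = (-83 - 50)² = (-133)² = 17689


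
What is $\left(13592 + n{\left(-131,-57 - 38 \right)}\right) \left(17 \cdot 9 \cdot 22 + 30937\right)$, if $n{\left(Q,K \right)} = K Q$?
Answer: $893147211$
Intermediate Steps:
$\left(13592 + n{\left(-131,-57 - 38 \right)}\right) \left(17 \cdot 9 \cdot 22 + 30937\right) = \left(13592 + \left(-57 - 38\right) \left(-131\right)\right) \left(17 \cdot 9 \cdot 22 + 30937\right) = \left(13592 + \left(-57 - 38\right) \left(-131\right)\right) \left(153 \cdot 22 + 30937\right) = \left(13592 - -12445\right) \left(3366 + 30937\right) = \left(13592 + 12445\right) 34303 = 26037 \cdot 34303 = 893147211$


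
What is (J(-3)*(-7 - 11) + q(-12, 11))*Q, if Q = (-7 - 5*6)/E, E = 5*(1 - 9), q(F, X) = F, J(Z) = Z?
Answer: 777/20 ≈ 38.850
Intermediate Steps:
E = -40 (E = 5*(-8) = -40)
Q = 37/40 (Q = (-7 - 5*6)/(-40) = (-7 - 30)*(-1/40) = -37*(-1/40) = 37/40 ≈ 0.92500)
(J(-3)*(-7 - 11) + q(-12, 11))*Q = (-3*(-7 - 11) - 12)*(37/40) = (-3*(-18) - 12)*(37/40) = (54 - 12)*(37/40) = 42*(37/40) = 777/20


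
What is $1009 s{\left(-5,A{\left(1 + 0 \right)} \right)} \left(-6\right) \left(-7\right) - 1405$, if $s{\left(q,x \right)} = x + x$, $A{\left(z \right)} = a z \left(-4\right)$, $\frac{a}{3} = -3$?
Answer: $3049811$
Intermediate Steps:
$a = -9$ ($a = 3 \left(-3\right) = -9$)
$A{\left(z \right)} = 36 z$ ($A{\left(z \right)} = - 9 z \left(-4\right) = 36 z$)
$s{\left(q,x \right)} = 2 x$
$1009 s{\left(-5,A{\left(1 + 0 \right)} \right)} \left(-6\right) \left(-7\right) - 1405 = 1009 \cdot 2 \cdot 36 \left(1 + 0\right) \left(-6\right) \left(-7\right) - 1405 = 1009 \cdot 2 \cdot 36 \cdot 1 \left(-6\right) \left(-7\right) - 1405 = 1009 \cdot 2 \cdot 36 \left(-6\right) \left(-7\right) - 1405 = 1009 \cdot 72 \left(-6\right) \left(-7\right) - 1405 = 1009 \left(\left(-432\right) \left(-7\right)\right) - 1405 = 1009 \cdot 3024 - 1405 = 3051216 - 1405 = 3049811$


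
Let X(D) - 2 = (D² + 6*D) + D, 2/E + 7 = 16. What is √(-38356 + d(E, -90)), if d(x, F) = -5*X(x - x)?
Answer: I*√38366 ≈ 195.87*I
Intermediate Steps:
E = 2/9 (E = 2/(-7 + 16) = 2/9 ≈ 0.22222)
X(D) = 2 + D² + 7*D (X(D) = 2 + ((D² + 6*D) + D) = 2 + (D² + 7*D) = 2 + D² + 7*D)
d(x, F) = -10 (d(x, F) = -5*(2 + (x - x)² + 7*(x - x)) = -5*(2 + 0² + 7*0) = -5*(2 + 0 + 0) = -5*2 = -10)
√(-38356 + d(E, -90)) = √(-38356 - 10) = √(-38366) = I*√38366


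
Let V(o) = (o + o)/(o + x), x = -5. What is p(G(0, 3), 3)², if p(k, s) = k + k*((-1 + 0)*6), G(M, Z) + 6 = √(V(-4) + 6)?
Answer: 9650/9 - 100*√62 ≈ 284.82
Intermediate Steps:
V(o) = 2*o/(-5 + o) (V(o) = (o + o)/(o - 5) = (2*o)/(-5 + o) = 2*o/(-5 + o))
G(M, Z) = -6 + √62/3 (G(M, Z) = -6 + √(2*(-4)/(-5 - 4) + 6) = -6 + √(2*(-4)/(-9) + 6) = -6 + √(2*(-4)*(-⅑) + 6) = -6 + √(8/9 + 6) = -6 + √(62/9) = -6 + √62/3)
p(k, s) = -5*k (p(k, s) = k + k*(-1*6) = k + k*(-6) = k - 6*k = -5*k)
p(G(0, 3), 3)² = (-5*(-6 + √62/3))² = (30 - 5*√62/3)²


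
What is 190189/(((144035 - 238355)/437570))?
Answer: -8322100073/9432 ≈ -8.8233e+5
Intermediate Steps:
190189/(((144035 - 238355)/437570)) = 190189/((-94320*1/437570)) = 190189/(-9432/43757) = 190189*(-43757/9432) = -8322100073/9432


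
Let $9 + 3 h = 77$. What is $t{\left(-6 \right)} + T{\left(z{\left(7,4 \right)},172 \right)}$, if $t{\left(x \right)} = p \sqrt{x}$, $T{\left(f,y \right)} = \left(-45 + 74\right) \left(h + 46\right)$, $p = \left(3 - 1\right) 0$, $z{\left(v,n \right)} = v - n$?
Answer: $\frac{5974}{3} \approx 1991.3$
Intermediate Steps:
$h = \frac{68}{3}$ ($h = -3 + \frac{1}{3} \cdot 77 = -3 + \frac{77}{3} = \frac{68}{3} \approx 22.667$)
$p = 0$ ($p = 2 \cdot 0 = 0$)
$T{\left(f,y \right)} = \frac{5974}{3}$ ($T{\left(f,y \right)} = \left(-45 + 74\right) \left(\frac{68}{3} + 46\right) = 29 \cdot \frac{206}{3} = \frac{5974}{3}$)
$t{\left(x \right)} = 0$ ($t{\left(x \right)} = 0 \sqrt{x} = 0$)
$t{\left(-6 \right)} + T{\left(z{\left(7,4 \right)},172 \right)} = 0 + \frac{5974}{3} = \frac{5974}{3}$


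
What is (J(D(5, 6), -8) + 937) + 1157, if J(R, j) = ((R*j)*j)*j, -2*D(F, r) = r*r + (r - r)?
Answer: 11310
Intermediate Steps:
D(F, r) = -r²/2 (D(F, r) = -(r*r + (r - r))/2 = -(r² + 0)/2 = -r²/2)
J(R, j) = R*j³ (J(R, j) = (R*j²)*j = R*j³)
(J(D(5, 6), -8) + 937) + 1157 = (-½*6²*(-8)³ + 937) + 1157 = (-½*36*(-512) + 937) + 1157 = (-18*(-512) + 937) + 1157 = (9216 + 937) + 1157 = 10153 + 1157 = 11310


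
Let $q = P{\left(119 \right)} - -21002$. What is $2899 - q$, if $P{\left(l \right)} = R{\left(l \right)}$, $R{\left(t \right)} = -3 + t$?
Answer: $-18219$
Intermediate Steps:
$P{\left(l \right)} = -3 + l$
$q = 21118$ ($q = \left(-3 + 119\right) - -21002 = 116 + 21002 = 21118$)
$2899 - q = 2899 - 21118 = -18219$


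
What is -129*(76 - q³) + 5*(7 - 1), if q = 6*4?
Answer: 1773522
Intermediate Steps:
q = 24
-129*(76 - q³) + 5*(7 - 1) = -129*(76 - 1*24³) + 5*(7 - 1) = -129*(76 - 1*13824) + 5*6 = -129*(76 - 13824) + 30 = -129*(-13748) + 30 = 1773492 + 30 = 1773522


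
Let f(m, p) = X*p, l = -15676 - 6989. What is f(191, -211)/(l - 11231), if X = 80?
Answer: 2110/4237 ≈ 0.49799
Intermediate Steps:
l = -22665
f(m, p) = 80*p
f(191, -211)/(l - 11231) = (80*(-211))/(-22665 - 11231) = -16880/(-33896) = -16880*(-1/33896) = 2110/4237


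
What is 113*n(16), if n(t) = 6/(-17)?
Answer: -678/17 ≈ -39.882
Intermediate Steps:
n(t) = -6/17 (n(t) = 6*(-1/17) = -6/17)
113*n(16) = 113*(-6/17) = -678/17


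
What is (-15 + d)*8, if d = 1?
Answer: -112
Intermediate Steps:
(-15 + d)*8 = (-15 + 1)*8 = -14*8 = -112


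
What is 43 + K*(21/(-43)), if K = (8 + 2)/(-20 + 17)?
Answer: 1919/43 ≈ 44.628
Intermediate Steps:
K = -10/3 (K = 10/(-3) = 10*(-1/3) = -10/3 ≈ -3.3333)
43 + K*(21/(-43)) = 43 - 70/(-43) = 43 - 70*(-1)/43 = 43 - 10/3*(-21/43) = 43 + 70/43 = 1919/43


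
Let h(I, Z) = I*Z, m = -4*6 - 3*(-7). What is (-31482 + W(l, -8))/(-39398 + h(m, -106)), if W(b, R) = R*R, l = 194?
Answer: 15709/19540 ≈ 0.80394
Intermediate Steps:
m = -3 (m = -24 + 21 = -3)
W(b, R) = R²
(-31482 + W(l, -8))/(-39398 + h(m, -106)) = (-31482 + (-8)²)/(-39398 - 3*(-106)) = (-31482 + 64)/(-39398 + 318) = -31418/(-39080) = -31418*(-1/39080) = 15709/19540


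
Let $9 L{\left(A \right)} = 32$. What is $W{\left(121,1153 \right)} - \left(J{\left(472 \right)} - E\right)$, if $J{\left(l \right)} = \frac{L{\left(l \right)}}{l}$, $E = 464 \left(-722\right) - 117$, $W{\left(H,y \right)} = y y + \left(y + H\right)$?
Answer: $\frac{528641294}{531} \approx 9.9556 \cdot 10^{5}$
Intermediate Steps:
$W{\left(H,y \right)} = H + y + y^{2}$ ($W{\left(H,y \right)} = y^{2} + \left(H + y\right) = H + y + y^{2}$)
$L{\left(A \right)} = \frac{32}{9}$ ($L{\left(A \right)} = \frac{1}{9} \cdot 32 = \frac{32}{9}$)
$E = -335125$ ($E = -335008 - 117 = -335125$)
$J{\left(l \right)} = \frac{32}{9 l}$
$W{\left(121,1153 \right)} - \left(J{\left(472 \right)} - E\right) = \left(121 + 1153 + 1153^{2}\right) - \left(\frac{32}{9 \cdot 472} - -335125\right) = \left(121 + 1153 + 1329409\right) - \left(\frac{32}{9} \cdot \frac{1}{472} + 335125\right) = 1330683 - \left(\frac{4}{531} + 335125\right) = 1330683 - \frac{177951379}{531} = \frac{528641294}{531}$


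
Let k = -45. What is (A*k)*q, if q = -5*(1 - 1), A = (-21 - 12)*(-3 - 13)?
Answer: 0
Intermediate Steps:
A = 528 (A = -33*(-16) = 528)
q = 0 (q = -5*0 = 0)
(A*k)*q = (528*(-45))*0 = -23760*0 = 0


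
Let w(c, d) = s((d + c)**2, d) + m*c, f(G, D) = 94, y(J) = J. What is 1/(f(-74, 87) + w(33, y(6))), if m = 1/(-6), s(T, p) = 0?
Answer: 2/177 ≈ 0.011299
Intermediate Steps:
m = -1/6 ≈ -0.16667
w(c, d) = -c/6 (w(c, d) = 0 - c/6 = -c/6)
1/(f(-74, 87) + w(33, y(6))) = 1/(94 - 1/6*33) = 1/(94 - 11/2) = 1/(177/2) = 2/177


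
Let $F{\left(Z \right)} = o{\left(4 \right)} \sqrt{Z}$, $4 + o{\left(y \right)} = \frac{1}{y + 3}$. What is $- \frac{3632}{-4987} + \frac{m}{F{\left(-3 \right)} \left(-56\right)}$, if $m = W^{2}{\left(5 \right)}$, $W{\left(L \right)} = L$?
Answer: $\frac{3632}{4987} - \frac{25 i \sqrt{3}}{648} \approx 0.72829 - 0.066823 i$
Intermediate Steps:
$o{\left(y \right)} = -4 + \frac{1}{3 + y}$ ($o{\left(y \right)} = -4 + \frac{1}{y + 3} = -4 + \frac{1}{3 + y}$)
$F{\left(Z \right)} = - \frac{27 \sqrt{Z}}{7}$ ($F{\left(Z \right)} = \frac{-11 - 16}{3 + 4} \sqrt{Z} = \frac{-11 - 16}{7} \sqrt{Z} = \frac{1}{7} \left(-27\right) \sqrt{Z} = - \frac{27 \sqrt{Z}}{7}$)
$m = 25$ ($m = 5^{2} = 25$)
$- \frac{3632}{-4987} + \frac{m}{F{\left(-3 \right)} \left(-56\right)} = - \frac{3632}{-4987} + \frac{25}{- \frac{27 \sqrt{-3}}{7} \left(-56\right)} = \left(-3632\right) \left(- \frac{1}{4987}\right) + \frac{25}{- \frac{27 i \sqrt{3}}{7} \left(-56\right)} = \frac{3632}{4987} + \frac{25}{- \frac{27 i \sqrt{3}}{7} \left(-56\right)} = \frac{3632}{4987} + \frac{25}{216 i \sqrt{3}} = \frac{3632}{4987} + 25 \left(- \frac{i \sqrt{3}}{648}\right) = \frac{3632}{4987} - \frac{25 i \sqrt{3}}{648}$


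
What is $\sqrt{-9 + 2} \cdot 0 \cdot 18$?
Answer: $0$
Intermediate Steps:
$\sqrt{-9 + 2} \cdot 0 \cdot 18 = \sqrt{-7} \cdot 0 \cdot 18 = i \sqrt{7} \cdot 0 \cdot 18 = 0 \cdot 18 = 0$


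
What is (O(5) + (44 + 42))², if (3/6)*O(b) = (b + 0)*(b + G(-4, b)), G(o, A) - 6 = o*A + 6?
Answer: 3136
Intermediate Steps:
G(o, A) = 12 + A*o (G(o, A) = 6 + (o*A + 6) = 6 + (A*o + 6) = 6 + (6 + A*o) = 12 + A*o)
O(b) = 2*b*(12 - 3*b) (O(b) = 2*((b + 0)*(b + (12 + b*(-4)))) = 2*(b*(b + (12 - 4*b))) = 2*(b*(12 - 3*b)) = 2*b*(12 - 3*b))
(O(5) + (44 + 42))² = (6*5*(4 - 1*5) + (44 + 42))² = (6*5*(4 - 5) + 86)² = (6*5*(-1) + 86)² = (-30 + 86)² = 56² = 3136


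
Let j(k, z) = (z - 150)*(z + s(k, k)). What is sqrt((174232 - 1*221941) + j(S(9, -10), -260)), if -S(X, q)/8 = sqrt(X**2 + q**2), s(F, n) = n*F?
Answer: I*sqrt(4690549) ≈ 2165.8*I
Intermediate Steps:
s(F, n) = F*n
S(X, q) = -8*sqrt(X**2 + q**2)
j(k, z) = (-150 + z)*(z + k**2) (j(k, z) = (z - 150)*(z + k*k) = (-150 + z)*(z + k**2))
sqrt((174232 - 1*221941) + j(S(9, -10), -260)) = sqrt((174232 - 1*221941) + ((-260)**2 - 150*(-260) - 150*(-8*sqrt(9**2 + (-10)**2))**2 - 260*(-8*sqrt(9**2 + (-10)**2))**2)) = sqrt((174232 - 221941) + (67600 + 39000 - 150*(-8*sqrt(81 + 100))**2 - 260*(-8*sqrt(81 + 100))**2)) = sqrt(-47709 + (67600 + 39000 - 150*(-8*sqrt(181))**2 - 260*(-8*sqrt(181))**2)) = sqrt(-47709 + (67600 + 39000 - 150*11584 - 260*11584)) = sqrt(-47709 + (67600 + 39000 - 1737600 - 3011840)) = sqrt(-47709 - 4642840) = sqrt(-4690549) = I*sqrt(4690549)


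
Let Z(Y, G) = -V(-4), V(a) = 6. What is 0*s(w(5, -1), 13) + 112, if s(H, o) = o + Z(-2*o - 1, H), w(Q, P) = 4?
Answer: 112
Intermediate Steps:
Z(Y, G) = -6 (Z(Y, G) = -1*6 = -6)
s(H, o) = -6 + o (s(H, o) = o - 6 = -6 + o)
0*s(w(5, -1), 13) + 112 = 0*(-6 + 13) + 112 = 0*7 + 112 = 0 + 112 = 112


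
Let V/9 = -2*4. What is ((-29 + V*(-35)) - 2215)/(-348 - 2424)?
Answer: -23/231 ≈ -0.099567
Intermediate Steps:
V = -72 (V = 9*(-2*4) = 9*(-8) = -72)
((-29 + V*(-35)) - 2215)/(-348 - 2424) = ((-29 - 72*(-35)) - 2215)/(-348 - 2424) = ((-29 + 2520) - 2215)/(-2772) = (2491 - 2215)*(-1/2772) = 276*(-1/2772) = -23/231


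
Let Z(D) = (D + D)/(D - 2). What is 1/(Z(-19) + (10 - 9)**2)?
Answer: 21/59 ≈ 0.35593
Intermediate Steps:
Z(D) = 2*D/(-2 + D) (Z(D) = (2*D)/(-2 + D) = 2*D/(-2 + D))
1/(Z(-19) + (10 - 9)**2) = 1/(2*(-19)/(-2 - 19) + (10 - 9)**2) = 1/(2*(-19)/(-21) + 1**2) = 1/(2*(-19)*(-1/21) + 1) = 1/(38/21 + 1) = 1/(59/21) = 21/59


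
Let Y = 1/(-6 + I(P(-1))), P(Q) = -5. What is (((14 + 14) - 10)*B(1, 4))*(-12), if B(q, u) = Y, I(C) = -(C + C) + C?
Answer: 216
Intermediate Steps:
I(C) = -C (I(C) = -2*C + C = -C)
Y = -1 (Y = 1/(-6 - 1*(-5)) = 1/(-6 + 5) = 1/(-1) = -1)
B(q, u) = -1
(((14 + 14) - 10)*B(1, 4))*(-12) = (((14 + 14) - 10)*(-1))*(-12) = ((28 - 10)*(-1))*(-12) = (18*(-1))*(-12) = -18*(-12) = 216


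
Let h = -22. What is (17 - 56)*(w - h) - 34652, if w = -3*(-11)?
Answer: -36797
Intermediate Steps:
w = 33
(17 - 56)*(w - h) - 34652 = (17 - 56)*(33 - 1*(-22)) - 34652 = -39*(33 + 22) - 34652 = -39*55 - 34652 = -2145 - 34652 = -36797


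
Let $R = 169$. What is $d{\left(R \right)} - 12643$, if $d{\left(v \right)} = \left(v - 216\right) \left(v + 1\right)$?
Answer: $-20633$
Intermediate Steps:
$d{\left(v \right)} = \left(1 + v\right) \left(-216 + v\right)$ ($d{\left(v \right)} = \left(-216 + v\right) \left(1 + v\right) = \left(1 + v\right) \left(-216 + v\right)$)
$d{\left(R \right)} - 12643 = \left(-216 + 169^{2} - 36335\right) - 12643 = \left(-216 + 28561 - 36335\right) - 12643 = -7990 - 12643 = -20633$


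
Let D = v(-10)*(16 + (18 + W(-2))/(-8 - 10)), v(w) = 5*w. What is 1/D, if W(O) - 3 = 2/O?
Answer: -9/6700 ≈ -0.0013433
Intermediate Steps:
W(O) = 3 + 2/O
D = -6700/9 (D = (5*(-10))*(16 + (18 + (3 + 2/(-2)))/(-8 - 10)) = -50*(16 + (18 + (3 + 2*(-½)))/(-18)) = -50*(16 + (18 + (3 - 1))*(-1/18)) = -50*(16 + (18 + 2)*(-1/18)) = -50*(16 + 20*(-1/18)) = -50*(16 - 10/9) = -50*134/9 = -6700/9 ≈ -744.44)
1/D = 1/(-6700/9) = -9/6700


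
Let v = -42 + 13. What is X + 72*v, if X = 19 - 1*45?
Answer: -2114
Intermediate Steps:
v = -29
X = -26 (X = 19 - 45 = -26)
X + 72*v = -26 + 72*(-29) = -26 - 2088 = -2114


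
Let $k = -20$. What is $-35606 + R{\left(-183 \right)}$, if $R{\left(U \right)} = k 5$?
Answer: $-35706$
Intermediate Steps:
$R{\left(U \right)} = -100$ ($R{\left(U \right)} = \left(-20\right) 5 = -100$)
$-35606 + R{\left(-183 \right)} = -35606 - 100 = -35706$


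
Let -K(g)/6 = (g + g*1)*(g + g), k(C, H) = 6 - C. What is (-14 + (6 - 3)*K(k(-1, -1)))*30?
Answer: -106260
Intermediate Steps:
K(g) = -24*g**2 (K(g) = -6*(g + g*1)*(g + g) = -6*(g + g)*2*g = -6*2*g*2*g = -24*g**2)
(-14 + (6 - 3)*K(k(-1, -1)))*30 = (-14 + (6 - 3)*(-24*(6 - 1*(-1))**2))*30 = (-14 + 3*(-24*(6 + 1)**2))*30 = (-14 + 3*(-24*7**2))*30 = (-14 + 3*(-24*49))*30 = (-14 + 3*(-1176))*30 = (-14 - 3528)*30 = -3542*30 = -106260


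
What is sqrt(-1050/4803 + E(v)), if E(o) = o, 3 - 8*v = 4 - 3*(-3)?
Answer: 3*I*sqrt(1673045)/3202 ≈ 1.2119*I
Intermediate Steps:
v = -5/4 (v = 3/8 - (4 - 3*(-3))/8 = 3/8 - (4 + 9)/8 = 3/8 - 1/8*13 = 3/8 - 13/8 = -5/4 ≈ -1.2500)
sqrt(-1050/4803 + E(v)) = sqrt(-1050/4803 - 5/4) = sqrt(-1050*1/4803 - 5/4) = sqrt(-350/1601 - 5/4) = sqrt(-9405/6404) = 3*I*sqrt(1673045)/3202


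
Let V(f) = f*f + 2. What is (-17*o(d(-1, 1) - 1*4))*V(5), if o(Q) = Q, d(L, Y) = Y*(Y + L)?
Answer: 1836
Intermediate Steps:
d(L, Y) = Y*(L + Y)
V(f) = 2 + f**2 (V(f) = f**2 + 2 = 2 + f**2)
(-17*o(d(-1, 1) - 1*4))*V(5) = (-17*(1*(-1 + 1) - 1*4))*(2 + 5**2) = (-17*(1*0 - 4))*(2 + 25) = -17*(0 - 4)*27 = -17*(-4)*27 = 68*27 = 1836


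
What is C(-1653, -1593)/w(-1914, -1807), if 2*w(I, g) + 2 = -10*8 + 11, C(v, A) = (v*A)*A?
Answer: 8389467594/71 ≈ 1.1816e+8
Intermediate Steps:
C(v, A) = v*A² (C(v, A) = (A*v)*A = v*A²)
w(I, g) = -71/2 (w(I, g) = -1 + (-10*8 + 11)/2 = -1 + (-80 + 11)/2 = -1 + (½)*(-69) = -1 - 69/2 = -71/2)
C(-1653, -1593)/w(-1914, -1807) = (-1653*(-1593)²)/(-71/2) = -1653*2537649*(-2/71) = -4194733797*(-2/71) = 8389467594/71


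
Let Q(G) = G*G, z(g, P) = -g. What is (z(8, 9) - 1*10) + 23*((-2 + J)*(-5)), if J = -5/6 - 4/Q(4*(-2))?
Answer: 15121/48 ≈ 315.02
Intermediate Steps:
Q(G) = G**2
J = -43/48 (J = -5/6 - 4/((4*(-2))**2) = -5*1/6 - 4/((-8)**2) = -5/6 - 4/64 = -5/6 - 4*1/64 = -5/6 - 1/16 = -43/48 ≈ -0.89583)
(z(8, 9) - 1*10) + 23*((-2 + J)*(-5)) = (-1*8 - 1*10) + 23*((-2 - 43/48)*(-5)) = (-8 - 10) + 23*(-139/48*(-5)) = -18 + 23*(695/48) = -18 + 15985/48 = 15121/48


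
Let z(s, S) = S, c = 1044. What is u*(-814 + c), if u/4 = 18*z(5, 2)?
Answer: 33120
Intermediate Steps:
u = 144 (u = 4*(18*2) = 4*36 = 144)
u*(-814 + c) = 144*(-814 + 1044) = 144*230 = 33120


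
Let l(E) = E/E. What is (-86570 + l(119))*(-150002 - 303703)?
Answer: 39276788145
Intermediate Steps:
l(E) = 1
(-86570 + l(119))*(-150002 - 303703) = (-86570 + 1)*(-150002 - 303703) = -86569*(-453705) = 39276788145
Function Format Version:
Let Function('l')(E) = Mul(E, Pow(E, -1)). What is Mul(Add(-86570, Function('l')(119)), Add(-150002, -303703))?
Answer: 39276788145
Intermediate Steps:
Function('l')(E) = 1
Mul(Add(-86570, Function('l')(119)), Add(-150002, -303703)) = Mul(Add(-86570, 1), Add(-150002, -303703)) = Mul(-86569, -453705) = 39276788145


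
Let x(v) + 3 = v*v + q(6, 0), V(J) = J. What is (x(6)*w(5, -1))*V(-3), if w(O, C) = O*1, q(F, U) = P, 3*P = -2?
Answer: -485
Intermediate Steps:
P = -2/3 (P = (1/3)*(-2) = -2/3 ≈ -0.66667)
q(F, U) = -2/3
w(O, C) = O
x(v) = -11/3 + v**2 (x(v) = -3 + (v*v - 2/3) = -3 + (v**2 - 2/3) = -3 + (-2/3 + v**2) = -11/3 + v**2)
(x(6)*w(5, -1))*V(-3) = ((-11/3 + 6**2)*5)*(-3) = ((-11/3 + 36)*5)*(-3) = ((97/3)*5)*(-3) = (485/3)*(-3) = -485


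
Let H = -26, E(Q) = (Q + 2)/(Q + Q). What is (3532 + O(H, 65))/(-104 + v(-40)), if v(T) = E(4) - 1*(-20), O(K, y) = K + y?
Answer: -14284/333 ≈ -42.895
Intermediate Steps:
E(Q) = (2 + Q)/(2*Q) (E(Q) = (2 + Q)/((2*Q)) = (2 + Q)*(1/(2*Q)) = (2 + Q)/(2*Q))
v(T) = 83/4 (v(T) = (1/2)*(2 + 4)/4 - 1*(-20) = (1/2)*(1/4)*6 + 20 = 3/4 + 20 = 83/4)
(3532 + O(H, 65))/(-104 + v(-40)) = (3532 + (-26 + 65))/(-104 + 83/4) = (3532 + 39)/(-333/4) = 3571*(-4/333) = -14284/333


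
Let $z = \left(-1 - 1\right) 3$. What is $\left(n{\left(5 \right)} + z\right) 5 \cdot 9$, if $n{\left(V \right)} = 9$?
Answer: $135$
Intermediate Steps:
$z = -6$ ($z = \left(-2\right) 3 = -6$)
$\left(n{\left(5 \right)} + z\right) 5 \cdot 9 = \left(9 - 6\right) 5 \cdot 9 = 3 \cdot 45 = 135$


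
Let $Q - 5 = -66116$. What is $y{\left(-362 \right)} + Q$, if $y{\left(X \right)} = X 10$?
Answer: $-69731$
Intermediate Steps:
$Q = -66111$ ($Q = 5 - 66116 = -66111$)
$y{\left(X \right)} = 10 X$
$y{\left(-362 \right)} + Q = 10 \left(-362\right) - 66111 = -3620 - 66111 = -69731$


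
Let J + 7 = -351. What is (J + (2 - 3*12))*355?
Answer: -139160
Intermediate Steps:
J = -358 (J = -7 - 351 = -358)
(J + (2 - 3*12))*355 = (-358 + (2 - 3*12))*355 = (-358 + (2 - 36))*355 = (-358 - 34)*355 = -392*355 = -139160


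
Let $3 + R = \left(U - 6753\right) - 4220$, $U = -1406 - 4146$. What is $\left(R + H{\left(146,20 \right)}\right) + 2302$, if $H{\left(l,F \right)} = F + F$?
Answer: $-14186$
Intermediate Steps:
$U = -5552$ ($U = -1406 - 4146 = -5552$)
$R = -16528$ ($R = -3 - 16525 = -16528$)
$H{\left(l,F \right)} = 2 F$
$\left(R + H{\left(146,20 \right)}\right) + 2302 = \left(-16528 + 2 \cdot 20\right) + 2302 = \left(-16528 + 40\right) + 2302 = -16488 + 2302 = -14186$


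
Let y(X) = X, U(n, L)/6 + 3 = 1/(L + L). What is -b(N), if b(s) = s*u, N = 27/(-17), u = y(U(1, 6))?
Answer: -945/34 ≈ -27.794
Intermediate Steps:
U(n, L) = -18 + 3/L (U(n, L) = -18 + 6/(L + L) = -18 + 6/((2*L)) = -18 + 6*(1/(2*L)) = -18 + 3/L)
u = -35/2 (u = -18 + 3/6 = -18 + 3*(1/6) = -18 + 1/2 = -35/2 ≈ -17.500)
N = -27/17 (N = 27*(-1/17) = -27/17 ≈ -1.5882)
b(s) = -35*s/2 (b(s) = s*(-35/2) = -35*s/2)
-b(N) = -(-35)*(-27)/(2*17) = -1*945/34 = -945/34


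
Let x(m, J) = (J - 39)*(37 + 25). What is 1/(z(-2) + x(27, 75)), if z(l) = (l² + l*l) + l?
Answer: 1/2238 ≈ 0.00044683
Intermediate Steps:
x(m, J) = -2418 + 62*J (x(m, J) = (-39 + J)*62 = -2418 + 62*J)
z(l) = l + 2*l² (z(l) = (l² + l²) + l = 2*l² + l = l + 2*l²)
1/(z(-2) + x(27, 75)) = 1/(-2*(1 + 2*(-2)) + (-2418 + 62*75)) = 1/(-2*(1 - 4) + (-2418 + 4650)) = 1/(-2*(-3) + 2232) = 1/(6 + 2232) = 1/2238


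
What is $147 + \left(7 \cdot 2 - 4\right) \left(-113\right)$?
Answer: $-983$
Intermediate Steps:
$147 + \left(7 \cdot 2 - 4\right) \left(-113\right) = 147 + \left(14 - 4\right) \left(-113\right) = 147 + 10 \left(-113\right) = 147 - 1130 = -983$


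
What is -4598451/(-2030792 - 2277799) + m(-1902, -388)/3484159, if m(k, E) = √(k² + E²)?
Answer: 1532817/1436197 + 2*√942037/3484159 ≈ 1.0678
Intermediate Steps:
m(k, E) = √(E² + k²)
-4598451/(-2030792 - 2277799) + m(-1902, -388)/3484159 = -4598451/(-2030792 - 2277799) + √((-388)² + (-1902)²)/3484159 = -4598451/(-4308591) + √(150544 + 3617604)*(1/3484159) = -4598451*(-1/4308591) + √3768148*(1/3484159) = 1532817/1436197 + (2*√942037)*(1/3484159) = 1532817/1436197 + 2*√942037/3484159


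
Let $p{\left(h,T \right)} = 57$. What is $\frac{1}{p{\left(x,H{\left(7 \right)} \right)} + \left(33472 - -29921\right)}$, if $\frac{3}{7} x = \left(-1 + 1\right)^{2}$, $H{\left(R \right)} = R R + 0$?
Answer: $\frac{1}{63450} \approx 1.576 \cdot 10^{-5}$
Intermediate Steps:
$H{\left(R \right)} = R^{2}$ ($H{\left(R \right)} = R^{2} + 0 = R^{2}$)
$x = 0$ ($x = \frac{7 \left(-1 + 1\right)^{2}}{3} = \frac{7 \cdot 0^{2}}{3} = \frac{7}{3} \cdot 0 = 0$)
$\frac{1}{p{\left(x,H{\left(7 \right)} \right)} + \left(33472 - -29921\right)} = \frac{1}{57 + \left(33472 - -29921\right)} = \frac{1}{57 + \left(33472 + 29921\right)} = \frac{1}{57 + 63393} = \frac{1}{63450}$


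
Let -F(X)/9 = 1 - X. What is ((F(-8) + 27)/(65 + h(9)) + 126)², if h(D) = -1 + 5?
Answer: 8294400/529 ≈ 15679.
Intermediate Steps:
F(X) = -9 + 9*X (F(X) = -9*(1 - X) = -9 + 9*X)
h(D) = 4
((F(-8) + 27)/(65 + h(9)) + 126)² = (((-9 + 9*(-8)) + 27)/(65 + 4) + 126)² = (((-9 - 72) + 27)/69 + 126)² = ((-81 + 27)*(1/69) + 126)² = (-54*1/69 + 126)² = (-18/23 + 126)² = (2880/23)² = 8294400/529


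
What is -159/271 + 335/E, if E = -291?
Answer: -137054/78861 ≈ -1.7379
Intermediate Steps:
-159/271 + 335/E = -159/271 + 335/(-291) = -159*1/271 + 335*(-1/291) = -159/271 - 335/291 = -137054/78861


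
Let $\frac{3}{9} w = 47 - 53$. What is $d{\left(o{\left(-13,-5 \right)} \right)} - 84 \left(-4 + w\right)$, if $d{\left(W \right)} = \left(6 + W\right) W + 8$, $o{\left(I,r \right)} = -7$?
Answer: $1863$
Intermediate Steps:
$w = -18$ ($w = 3 \left(47 - 53\right) = 3 \left(-6\right) = -18$)
$d{\left(W \right)} = 8 + W \left(6 + W\right)$ ($d{\left(W \right)} = W \left(6 + W\right) + 8 = 8 + W \left(6 + W\right)$)
$d{\left(o{\left(-13,-5 \right)} \right)} - 84 \left(-4 + w\right) = \left(8 + \left(-7\right)^{2} + 6 \left(-7\right)\right) - 84 \left(-4 - 18\right) = \left(8 + 49 - 42\right) - -1848 = 15 + 1848 = 1863$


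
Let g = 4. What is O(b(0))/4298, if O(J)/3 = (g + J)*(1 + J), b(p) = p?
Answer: 6/2149 ≈ 0.0027920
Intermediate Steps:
O(J) = 3*(1 + J)*(4 + J) (O(J) = 3*((4 + J)*(1 + J)) = 3*((1 + J)*(4 + J)) = 3*(1 + J)*(4 + J))
O(b(0))/4298 = (12 + 3*0² + 15*0)/4298 = (12 + 3*0 + 0)*(1/4298) = (12 + 0 + 0)*(1/4298) = 12*(1/4298) = 6/2149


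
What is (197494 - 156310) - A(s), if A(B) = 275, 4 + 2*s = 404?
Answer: 40909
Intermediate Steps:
s = 200 (s = -2 + (½)*404 = -2 + 202 = 200)
(197494 - 156310) - A(s) = (197494 - 156310) - 1*275 = 41184 - 275 = 40909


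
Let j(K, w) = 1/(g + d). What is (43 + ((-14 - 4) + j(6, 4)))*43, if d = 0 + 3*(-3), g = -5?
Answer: 15007/14 ≈ 1071.9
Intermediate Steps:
d = -9 (d = 0 - 9 = -9)
j(K, w) = -1/14 (j(K, w) = 1/(-5 - 9) = 1/(-14) = -1/14)
(43 + ((-14 - 4) + j(6, 4)))*43 = (43 + ((-14 - 4) - 1/14))*43 = (43 + (-18 - 1/14))*43 = (43 - 253/14)*43 = (349/14)*43 = 15007/14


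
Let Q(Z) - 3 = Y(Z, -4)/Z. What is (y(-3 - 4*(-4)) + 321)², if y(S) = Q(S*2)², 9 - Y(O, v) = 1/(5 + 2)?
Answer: 7565893880689/68574961 ≈ 1.1033e+5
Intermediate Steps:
Y(O, v) = 62/7 (Y(O, v) = 9 - 1/(5 + 2) = 9 - 1/7 = 9 - 1*⅐ = 9 - ⅐ = 62/7)
Q(Z) = 3 + 62/(7*Z)
y(S) = (3 + 31/(7*S))² (y(S) = (3 + 62/(7*((S*2))))² = (3 + 62/(7*((2*S))))² = (3 + 62*(1/(2*S))/7)² = (3 + 31/(7*S))²)
(y(-3 - 4*(-4)) + 321)² = ((31 + 21*(-3 - 4*(-4)))²/(49*(-3 - 4*(-4))²) + 321)² = ((31 + 21*(-3 + 16))²/(49*(-3 + 16)²) + 321)² = ((1/49)*(31 + 21*13)²/13² + 321)² = ((1/49)*(1/169)*(31 + 273)² + 321)² = ((1/49)*(1/169)*304² + 321)² = ((1/49)*(1/169)*92416 + 321)² = (92416/8281 + 321)² = (2750617/8281)² = 7565893880689/68574961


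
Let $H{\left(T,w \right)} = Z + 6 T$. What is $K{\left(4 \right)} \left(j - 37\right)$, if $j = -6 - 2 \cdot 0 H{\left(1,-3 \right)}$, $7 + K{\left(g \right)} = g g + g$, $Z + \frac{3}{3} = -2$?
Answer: $-559$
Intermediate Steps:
$Z = -3$ ($Z = -1 - 2 = -3$)
$K{\left(g \right)} = -7 + g + g^{2}$ ($K{\left(g \right)} = -7 + \left(g g + g\right) = -7 + \left(g^{2} + g\right) = -7 + \left(g + g^{2}\right) = -7 + g + g^{2}$)
$H{\left(T,w \right)} = -3 + 6 T$
$j = -6$ ($j = -6 - 2 \cdot 0 \left(-3 + 6 \cdot 1\right) = -6 - 2 \cdot 0 \left(-3 + 6\right) = -6 - 2 \cdot 0 \cdot 3 = -6 - 0 = -6 + 0 = -6$)
$K{\left(4 \right)} \left(j - 37\right) = \left(-7 + 4 + 4^{2}\right) \left(-6 - 37\right) = \left(-7 + 4 + 16\right) \left(-43\right) = 13 \left(-43\right) = -559$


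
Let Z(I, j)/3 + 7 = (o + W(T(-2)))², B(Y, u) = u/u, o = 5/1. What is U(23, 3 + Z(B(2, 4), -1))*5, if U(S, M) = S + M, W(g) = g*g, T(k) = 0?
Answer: 400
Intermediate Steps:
o = 5 (o = 5*1 = 5)
B(Y, u) = 1
W(g) = g²
Z(I, j) = 54 (Z(I, j) = -21 + 3*(5 + 0²)² = -21 + 3*(5 + 0)² = -21 + 3*5² = -21 + 3*25 = -21 + 75 = 54)
U(S, M) = M + S
U(23, 3 + Z(B(2, 4), -1))*5 = ((3 + 54) + 23)*5 = (57 + 23)*5 = 80*5 = 400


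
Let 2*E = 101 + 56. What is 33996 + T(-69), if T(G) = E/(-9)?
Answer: 611771/18 ≈ 33987.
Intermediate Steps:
E = 157/2 (E = (101 + 56)/2 = (½)*157 = 157/2 ≈ 78.500)
T(G) = -157/18 (T(G) = (157/2)/(-9) = (157/2)*(-⅑) = -157/18)
33996 + T(-69) = 33996 - 157/18 = 611771/18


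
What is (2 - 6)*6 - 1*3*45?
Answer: -159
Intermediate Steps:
(2 - 6)*6 - 1*3*45 = -4*6 - 3*45 = -24 - 135 = -159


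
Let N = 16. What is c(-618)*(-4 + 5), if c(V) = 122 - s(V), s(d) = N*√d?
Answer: 122 - 16*I*√618 ≈ 122.0 - 397.75*I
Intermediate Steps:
s(d) = 16*√d
c(V) = 122 - 16*√V
c(-618)*(-4 + 5) = (122 - 16*I*√618)*(-4 + 5) = (122 - 16*I*√618)*1 = 122 - 16*I*√618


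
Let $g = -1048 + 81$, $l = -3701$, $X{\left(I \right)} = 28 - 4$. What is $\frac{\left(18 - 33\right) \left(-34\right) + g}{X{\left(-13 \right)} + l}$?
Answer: $\frac{457}{3677} \approx 0.12429$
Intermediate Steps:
$X{\left(I \right)} = 24$
$g = -967$
$\frac{\left(18 - 33\right) \left(-34\right) + g}{X{\left(-13 \right)} + l} = \frac{\left(18 - 33\right) \left(-34\right) - 967}{24 - 3701} = \frac{\left(-15\right) \left(-34\right) - 967}{-3677} = \left(510 - 967\right) \left(- \frac{1}{3677}\right) = \left(-457\right) \left(- \frac{1}{3677}\right) = \frac{457}{3677}$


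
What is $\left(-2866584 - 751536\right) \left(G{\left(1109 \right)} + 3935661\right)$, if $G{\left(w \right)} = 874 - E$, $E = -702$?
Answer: $-14245395934440$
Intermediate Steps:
$G{\left(w \right)} = 1576$ ($G{\left(w \right)} = 874 - -702 = 874 + 702 = 1576$)
$\left(-2866584 - 751536\right) \left(G{\left(1109 \right)} + 3935661\right) = \left(-2866584 - 751536\right) \left(1576 + 3935661\right) = \left(-3618120\right) 3937237 = -14245395934440$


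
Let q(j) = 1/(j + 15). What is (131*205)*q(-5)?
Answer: 5371/2 ≈ 2685.5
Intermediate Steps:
q(j) = 1/(15 + j)
(131*205)*q(-5) = (131*205)/(15 - 5) = 26855/10 = 26855*(⅒) = 5371/2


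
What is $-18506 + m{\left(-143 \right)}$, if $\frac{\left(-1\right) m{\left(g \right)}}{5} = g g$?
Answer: $-120751$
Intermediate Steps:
$m{\left(g \right)} = - 5 g^{2}$ ($m{\left(g \right)} = - 5 g g = - 5 g^{2}$)
$-18506 + m{\left(-143 \right)} = -18506 - 5 \left(-143\right)^{2} = -18506 - 102245 = -120751$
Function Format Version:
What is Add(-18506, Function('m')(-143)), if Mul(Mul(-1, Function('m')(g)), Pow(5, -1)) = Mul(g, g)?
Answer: -120751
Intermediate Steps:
Function('m')(g) = Mul(-5, Pow(g, 2)) (Function('m')(g) = Mul(-5, Mul(g, g)) = Mul(-5, Pow(g, 2)))
Add(-18506, Function('m')(-143)) = Add(-18506, Mul(-5, Pow(-143, 2))) = Add(-18506, Mul(-5, 20449)) = Add(-18506, -102245) = -120751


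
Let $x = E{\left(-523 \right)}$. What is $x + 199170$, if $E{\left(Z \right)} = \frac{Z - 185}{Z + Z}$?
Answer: $\frac{104166264}{523} \approx 1.9917 \cdot 10^{5}$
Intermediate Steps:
$E{\left(Z \right)} = \frac{-185 + Z}{2 Z}$
$x = \frac{354}{523}$ ($x = \frac{-185 - 523}{2 \left(-523\right)} = \frac{1}{2} \left(- \frac{1}{523}\right) \left(-708\right) = \frac{354}{523} \approx 0.67686$)
$x + 199170 = \frac{354}{523} + 199170 = \frac{104166264}{523}$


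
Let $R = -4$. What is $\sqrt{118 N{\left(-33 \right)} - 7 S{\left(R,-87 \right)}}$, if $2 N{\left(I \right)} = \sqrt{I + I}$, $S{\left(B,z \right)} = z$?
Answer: $\sqrt{609 + 59 i \sqrt{66}} \approx 26.306 + 9.1105 i$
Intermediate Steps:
$N{\left(I \right)} = \frac{\sqrt{2} \sqrt{I}}{2}$ ($N{\left(I \right)} = \frac{\sqrt{I + I}}{2} = \frac{\sqrt{2 I}}{2} = \frac{\sqrt{2} \sqrt{I}}{2}$)
$\sqrt{118 N{\left(-33 \right)} - 7 S{\left(R,-87 \right)}} = \sqrt{118 \frac{\sqrt{2} \sqrt{-33}}{2} - -609} = \sqrt{118 \frac{\sqrt{2} i \sqrt{33}}{2} + 609} = \sqrt{118 \frac{i \sqrt{66}}{2} + 609} = \sqrt{59 i \sqrt{66} + 609} = \sqrt{609 + 59 i \sqrt{66}}$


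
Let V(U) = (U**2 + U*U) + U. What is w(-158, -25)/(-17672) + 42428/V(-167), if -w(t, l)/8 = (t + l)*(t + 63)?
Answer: 1060520687/122844699 ≈ 8.6330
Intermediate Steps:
V(U) = U + 2*U**2 (V(U) = (U**2 + U**2) + U = 2*U**2 + U = U + 2*U**2)
w(t, l) = -8*(63 + t)*(l + t) (w(t, l) = -8*(t + l)*(t + 63) = -8*(l + t)*(63 + t) = -8*(63 + t)*(l + t))
w(-158, -25)/(-17672) + 42428/V(-167) = (-504*(-25) - 504*(-158) - 8*(-158)**2 - 8*(-25)*(-158))/(-17672) + 42428/((-167*(1 + 2*(-167)))) = (12600 + 79632 - 8*24964 - 31600)*(-1/17672) + 42428/((-167*(1 - 334))) = (12600 + 79632 - 199712 - 31600)*(-1/17672) + 42428/((-167*(-333))) = -139080*(-1/17672) + 42428/55611 = 17385/2209 + 42428*(1/55611) = 17385/2209 + 42428/55611 = 1060520687/122844699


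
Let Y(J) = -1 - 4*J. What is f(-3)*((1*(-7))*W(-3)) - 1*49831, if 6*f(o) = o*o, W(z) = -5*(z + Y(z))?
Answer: -49411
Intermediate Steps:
W(z) = 5 + 15*z (W(z) = -5*(z + (-1 - 4*z)) = -5*(-1 - 3*z) = 5 + 15*z)
f(o) = o**2/6 (f(o) = (o*o)/6 = o**2/6)
f(-3)*((1*(-7))*W(-3)) - 1*49831 = ((1/6)*(-3)**2)*((1*(-7))*(5 + 15*(-3))) - 1*49831 = ((1/6)*9)*(-7*(5 - 45)) - 49831 = 3*(-7*(-40))/2 - 49831 = (3/2)*280 - 49831 = 420 - 49831 = -49411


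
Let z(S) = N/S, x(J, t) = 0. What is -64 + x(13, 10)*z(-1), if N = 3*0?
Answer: -64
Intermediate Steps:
N = 0
z(S) = 0 (z(S) = 0/S = 0)
-64 + x(13, 10)*z(-1) = -64 + 0*0 = -64 + 0 = -64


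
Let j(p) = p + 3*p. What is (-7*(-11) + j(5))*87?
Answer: 8439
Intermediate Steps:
j(p) = 4*p
(-7*(-11) + j(5))*87 = (-7*(-11) + 4*5)*87 = (77 + 20)*87 = 97*87 = 8439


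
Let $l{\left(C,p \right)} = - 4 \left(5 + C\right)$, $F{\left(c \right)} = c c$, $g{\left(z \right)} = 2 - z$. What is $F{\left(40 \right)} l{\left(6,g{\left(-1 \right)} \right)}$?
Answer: $-70400$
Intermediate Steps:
$F{\left(c \right)} = c^{2}$
$l{\left(C,p \right)} = -20 - 4 C$
$F{\left(40 \right)} l{\left(6,g{\left(-1 \right)} \right)} = 40^{2} \left(-20 - 24\right) = 1600 \left(-20 - 24\right) = 1600 \left(-44\right) = -70400$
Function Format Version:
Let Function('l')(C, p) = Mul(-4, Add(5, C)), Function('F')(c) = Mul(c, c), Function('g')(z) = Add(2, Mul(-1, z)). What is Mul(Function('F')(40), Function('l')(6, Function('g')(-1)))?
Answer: -70400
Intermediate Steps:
Function('F')(c) = Pow(c, 2)
Function('l')(C, p) = Add(-20, Mul(-4, C))
Mul(Function('F')(40), Function('l')(6, Function('g')(-1))) = Mul(Pow(40, 2), Add(-20, Mul(-4, 6))) = Mul(1600, Add(-20, -24)) = Mul(1600, -44) = -70400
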